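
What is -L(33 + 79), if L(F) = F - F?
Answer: 0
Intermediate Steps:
L(F) = 0
-L(33 + 79) = -1*0 = 0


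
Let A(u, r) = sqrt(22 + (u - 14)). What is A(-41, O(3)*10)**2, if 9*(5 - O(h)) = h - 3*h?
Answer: -33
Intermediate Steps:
O(h) = 5 + 2*h/9 (O(h) = 5 - (h - 3*h)/9 = 5 - (-2)*h/9 = 5 + 2*h/9)
A(u, r) = sqrt(8 + u) (A(u, r) = sqrt(22 + (-14 + u)) = sqrt(8 + u))
A(-41, O(3)*10)**2 = (sqrt(8 - 41))**2 = (sqrt(-33))**2 = (I*sqrt(33))**2 = -33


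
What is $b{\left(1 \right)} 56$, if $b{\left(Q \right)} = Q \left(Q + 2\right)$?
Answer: $168$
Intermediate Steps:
$b{\left(Q \right)} = Q \left(2 + Q\right)$
$b{\left(1 \right)} 56 = 1 \left(2 + 1\right) 56 = 1 \cdot 3 \cdot 56 = 3 \cdot 56 = 168$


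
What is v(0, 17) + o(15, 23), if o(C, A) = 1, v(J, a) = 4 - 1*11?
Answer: -6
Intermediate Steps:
v(J, a) = -7 (v(J, a) = 4 - 11 = -7)
v(0, 17) + o(15, 23) = -7 + 1 = -6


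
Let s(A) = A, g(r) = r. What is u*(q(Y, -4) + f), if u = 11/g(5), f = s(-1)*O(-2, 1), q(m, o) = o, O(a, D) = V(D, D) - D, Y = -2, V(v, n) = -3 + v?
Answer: -11/5 ≈ -2.2000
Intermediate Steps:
O(a, D) = -3 (O(a, D) = (-3 + D) - D = -3)
f = 3 (f = -1*(-3) = 3)
u = 11/5 ≈ 2.2000
u*(q(Y, -4) + f) = 11*(-4 + 3)/5 = (11/5)*(-1) = -11/5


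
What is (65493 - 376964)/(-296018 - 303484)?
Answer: 311471/599502 ≈ 0.51955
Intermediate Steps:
(65493 - 376964)/(-296018 - 303484) = -311471/(-599502) = -311471*(-1/599502) = 311471/599502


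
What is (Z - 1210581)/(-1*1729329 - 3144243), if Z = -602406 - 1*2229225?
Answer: 336851/406131 ≈ 0.82941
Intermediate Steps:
Z = -2831631 (Z = -602406 - 2229225 = -2831631)
(Z - 1210581)/(-1*1729329 - 3144243) = (-2831631 - 1210581)/(-1*1729329 - 3144243) = -4042212/(-1729329 - 3144243) = -4042212/(-4873572) = -4042212*(-1/4873572) = 336851/406131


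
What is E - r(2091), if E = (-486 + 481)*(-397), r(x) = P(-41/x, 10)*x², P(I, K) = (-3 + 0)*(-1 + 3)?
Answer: 26235671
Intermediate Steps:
P(I, K) = -6 (P(I, K) = -3*2 = -6)
r(x) = -6*x²
E = 1985 (E = -5*(-397) = 1985)
E - r(2091) = 1985 - (-6)*2091² = 1985 - (-6)*4372281 = 1985 - 1*(-26233686) = 1985 + 26233686 = 26235671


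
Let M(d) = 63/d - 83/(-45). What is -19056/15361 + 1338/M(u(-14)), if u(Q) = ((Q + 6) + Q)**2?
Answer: 446825190648/660630527 ≈ 676.36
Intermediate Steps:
u(Q) = (6 + 2*Q)**2 (u(Q) = ((6 + Q) + Q)**2 = (6 + 2*Q)**2)
M(d) = 83/45 + 63/d (M(d) = 63/d - 83*(-1/45) = 63/d + 83/45 = 83/45 + 63/d)
-19056/15361 + 1338/M(u(-14)) = -19056/15361 + 1338/(83/45 + 63/((4*(3 - 14)**2))) = -19056*1/15361 + 1338/(83/45 + 63/((4*(-11)**2))) = -19056/15361 + 1338/(83/45 + 63/((4*121))) = -19056/15361 + 1338/(83/45 + 63/484) = -19056/15361 + 1338/(43007/21780) = -19056/15361 + 1338*(21780/43007) = -19056/15361 + 29141640/43007 = 446825190648/660630527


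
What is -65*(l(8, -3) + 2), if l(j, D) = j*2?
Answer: -1170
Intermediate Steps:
l(j, D) = 2*j
-65*(l(8, -3) + 2) = -65*(2*8 + 2) = -65*(16 + 2) = -65*18 = -1170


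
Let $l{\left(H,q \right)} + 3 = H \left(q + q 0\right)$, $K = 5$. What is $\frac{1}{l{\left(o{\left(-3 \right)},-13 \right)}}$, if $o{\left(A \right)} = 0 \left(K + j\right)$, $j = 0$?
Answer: $- \frac{1}{3} \approx -0.33333$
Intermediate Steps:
$o{\left(A \right)} = 0$ ($o{\left(A \right)} = 0 \left(5 + 0\right) = 0 \cdot 5 = 0$)
$l{\left(H,q \right)} = -3 + H q$ ($l{\left(H,q \right)} = -3 + H \left(q + q 0\right) = -3 + H \left(q + 0\right) = -3 + H q$)
$\frac{1}{l{\left(o{\left(-3 \right)},-13 \right)}} = \frac{1}{-3 + 0 \left(-13\right)} = \frac{1}{-3 + 0} = \frac{1}{-3} = - \frac{1}{3}$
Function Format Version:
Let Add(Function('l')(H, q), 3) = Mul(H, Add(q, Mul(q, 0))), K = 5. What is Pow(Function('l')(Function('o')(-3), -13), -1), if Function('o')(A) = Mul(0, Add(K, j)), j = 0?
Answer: Rational(-1, 3) ≈ -0.33333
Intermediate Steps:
Function('o')(A) = 0 (Function('o')(A) = Mul(0, Add(5, 0)) = Mul(0, 5) = 0)
Function('l')(H, q) = Add(-3, Mul(H, q)) (Function('l')(H, q) = Add(-3, Mul(H, Add(q, Mul(q, 0)))) = Add(-3, Mul(H, Add(q, 0))) = Add(-3, Mul(H, q)))
Pow(Function('l')(Function('o')(-3), -13), -1) = Pow(Add(-3, Mul(0, -13)), -1) = Pow(Add(-3, 0), -1) = Pow(-3, -1) = Rational(-1, 3)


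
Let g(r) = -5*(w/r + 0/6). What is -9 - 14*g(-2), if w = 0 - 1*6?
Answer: 201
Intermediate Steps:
w = -6 (w = 0 - 6 = -6)
g(r) = 30/r (g(r) = -5*(-6/r + 0/6) = -5*(-6/r + 0*(⅙)) = -5*(-6/r + 0) = -(-30)/r = 30/r)
-9 - 14*g(-2) = -9 - 420/(-2) = -9 - 420*(-1)/2 = -9 - 14*(-15) = -9 + 210 = 201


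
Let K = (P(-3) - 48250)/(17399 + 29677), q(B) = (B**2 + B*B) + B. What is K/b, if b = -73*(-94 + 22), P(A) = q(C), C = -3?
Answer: -48235/247431456 ≈ -0.00019494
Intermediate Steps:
q(B) = B + 2*B**2 (q(B) = (B**2 + B**2) + B = 2*B**2 + B = B + 2*B**2)
P(A) = 15 (P(A) = -3*(1 + 2*(-3)) = -3*(1 - 6) = -3*(-5) = 15)
b = 5256 (b = -73*(-72) = 5256)
K = -48235/47076 (K = (15 - 48250)/(17399 + 29677) = -48235/47076 ≈ -1.0246)
K/b = -48235/47076/5256 = -48235/47076*1/5256 = -48235/247431456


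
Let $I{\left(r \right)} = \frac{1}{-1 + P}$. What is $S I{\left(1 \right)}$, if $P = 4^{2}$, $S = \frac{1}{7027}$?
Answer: $\frac{1}{105405} \approx 9.4872 \cdot 10^{-6}$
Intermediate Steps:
$S = \frac{1}{7027} \approx 0.00014231$
$P = 16$
$I{\left(r \right)} = \frac{1}{15}$ ($I{\left(r \right)} = \frac{1}{-1 + 16} = \frac{1}{15}$)
$S I{\left(1 \right)} = \frac{1}{7027} \cdot \frac{1}{15} = \frac{1}{105405}$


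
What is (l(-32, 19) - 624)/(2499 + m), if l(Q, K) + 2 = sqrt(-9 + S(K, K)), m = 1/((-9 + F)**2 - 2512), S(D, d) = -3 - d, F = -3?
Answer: -1482368/5917631 + 2368*I*sqrt(31)/5917631 ≈ -0.2505 + 0.002228*I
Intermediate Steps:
m = -1/2368 (m = 1/((-9 - 3)**2 - 2512) = 1/((-12)**2 - 2512) = 1/(144 - 2512) = 1/(-2368) = -1/2368 ≈ -0.00042230)
l(Q, K) = -2 + sqrt(-12 - K) (l(Q, K) = -2 + sqrt(-9 + (-3 - K)) = -2 + sqrt(-12 - K))
(l(-32, 19) - 624)/(2499 + m) = ((-2 + sqrt(-12 - 1*19)) - 624)/(2499 - 1/2368) = ((-2 + sqrt(-12 - 19)) - 624)/(5917631/2368) = ((-2 + sqrt(-31)) - 624)*(2368/5917631) = ((-2 + I*sqrt(31)) - 624)*(2368/5917631) = (-626 + I*sqrt(31))*(2368/5917631) = -1482368/5917631 + 2368*I*sqrt(31)/5917631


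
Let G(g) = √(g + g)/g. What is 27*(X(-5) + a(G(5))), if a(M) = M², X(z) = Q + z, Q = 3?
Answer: -216/5 ≈ -43.200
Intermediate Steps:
X(z) = 3 + z
G(g) = √2/√g (G(g) = √(2*g)/g = (√2*√g)/g = √2/√g)
27*(X(-5) + a(G(5))) = 27*((3 - 5) + (√2/√5)²) = 27*(-2 + (√2*(√5/5))²) = 27*(-2 + (√10/5)²) = 27*(-2 + ⅖) = 27*(-8/5) = -216/5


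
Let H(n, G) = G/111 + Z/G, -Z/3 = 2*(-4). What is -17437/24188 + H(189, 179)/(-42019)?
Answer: -14558563729847/20193968860068 ≈ -0.72094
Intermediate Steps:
Z = 24 (Z = -6*(-4) = -3*(-8) = 24)
H(n, G) = 24/G + G/111 (H(n, G) = G/111 + 24/G = 24/G + G/111)
-17437/24188 + H(189, 179)/(-42019) = -17437/24188 + (24/179 + (1/111)*179)/(-42019) = -17437*1/24188 + (24*(1/179) + 179/111)*(-1/42019) = -17437/24188 + (24/179 + 179/111)*(-1/42019) = -17437/24188 + (34705/19869)*(-1/42019) = -17437/24188 - 34705/834875511 = -14558563729847/20193968860068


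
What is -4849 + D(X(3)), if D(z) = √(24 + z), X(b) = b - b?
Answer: -4849 + 2*√6 ≈ -4844.1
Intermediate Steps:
X(b) = 0
-4849 + D(X(3)) = -4849 + √(24 + 0) = -4849 + √24 = -4849 + 2*√6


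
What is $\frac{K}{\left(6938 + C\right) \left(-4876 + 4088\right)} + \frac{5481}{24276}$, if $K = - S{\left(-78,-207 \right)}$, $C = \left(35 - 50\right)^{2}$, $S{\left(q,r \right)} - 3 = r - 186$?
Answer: $\frac{28322097}{125480332} \approx 0.22571$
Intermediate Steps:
$S{\left(q,r \right)} = -183 + r$ ($S{\left(q,r \right)} = 3 + \left(r - 186\right) = 3 + \left(-186 + r\right) = -183 + r$)
$C = 225$ ($C = \left(-15\right)^{2} = 225$)
$K = 390$ ($K = - (-183 - 207) = \left(-1\right) \left(-390\right) = 390$)
$\frac{K}{\left(6938 + C\right) \left(-4876 + 4088\right)} + \frac{5481}{24276} = \frac{390}{\left(6938 + 225\right) \left(-4876 + 4088\right)} + \frac{5481}{24276} = \frac{390}{7163 \left(-788\right)} + 5481 \cdot \frac{1}{24276} = \frac{390}{-5644444} + \frac{261}{1156} = 390 \left(- \frac{1}{5644444}\right) + \frac{261}{1156} = - \frac{15}{217094} + \frac{261}{1156} = \frac{28322097}{125480332}$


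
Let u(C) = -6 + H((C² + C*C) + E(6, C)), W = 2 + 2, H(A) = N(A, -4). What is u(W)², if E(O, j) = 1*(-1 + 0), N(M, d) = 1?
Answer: 25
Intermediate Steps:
E(O, j) = -1 (E(O, j) = 1*(-1) = -1)
H(A) = 1
W = 4
u(C) = -5 (u(C) = -6 + 1 = -5)
u(W)² = (-5)² = 25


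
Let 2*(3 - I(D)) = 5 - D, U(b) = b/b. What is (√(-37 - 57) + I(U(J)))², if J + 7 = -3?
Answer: (1 + I*√94)² ≈ -93.0 + 19.391*I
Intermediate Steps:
J = -10 (J = -7 - 3 = -10)
U(b) = 1
I(D) = ½ + D/2 (I(D) = 3 - (5 - D)/2 = 3 + (-5/2 + D/2) = ½ + D/2)
(√(-37 - 57) + I(U(J)))² = (√(-37 - 57) + (½ + (½)*1))² = (√(-94) + (½ + ½))² = (I*√94 + 1)² = (1 + I*√94)²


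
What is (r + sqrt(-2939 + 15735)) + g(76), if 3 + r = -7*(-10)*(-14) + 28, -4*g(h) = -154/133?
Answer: -36279/38 + 2*sqrt(3199) ≈ -841.59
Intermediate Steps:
g(h) = 11/38 (g(h) = -(-77)/(2*133) = -1/4*(-22/19) = 11/38)
r = -955 (r = -3 + (-7*(-10)*(-14) + 28) = -3 + (70*(-14) + 28) = -3 + (-980 + 28) = -3 - 952 = -955)
(r + sqrt(-2939 + 15735)) + g(76) = (-955 + sqrt(-2939 + 15735)) + 11/38 = (-955 + sqrt(12796)) + 11/38 = (-955 + 2*sqrt(3199)) + 11/38 = -36279/38 + 2*sqrt(3199)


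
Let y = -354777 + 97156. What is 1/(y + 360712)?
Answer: 1/103091 ≈ 9.7002e-6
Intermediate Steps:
y = -257621
1/(y + 360712) = 1/(-257621 + 360712) = 1/103091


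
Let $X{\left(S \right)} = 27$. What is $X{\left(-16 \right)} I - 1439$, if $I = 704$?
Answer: $17569$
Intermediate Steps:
$X{\left(-16 \right)} I - 1439 = 27 \cdot 704 - 1439 = 19008 - 1439 = 17569$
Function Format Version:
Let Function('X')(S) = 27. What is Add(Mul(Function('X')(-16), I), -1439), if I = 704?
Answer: 17569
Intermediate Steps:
Add(Mul(Function('X')(-16), I), -1439) = Add(Mul(27, 704), -1439) = Add(19008, -1439) = 17569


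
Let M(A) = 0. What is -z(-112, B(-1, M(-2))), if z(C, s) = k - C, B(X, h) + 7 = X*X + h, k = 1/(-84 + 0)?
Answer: -9407/84 ≈ -111.99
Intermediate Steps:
k = -1/84 (k = 1/(-84) = -1/84 ≈ -0.011905)
B(X, h) = -7 + h + X² (B(X, h) = -7 + (X*X + h) = -7 + (X² + h) = -7 + (h + X²) = -7 + h + X²)
z(C, s) = -1/84 - C
-z(-112, B(-1, M(-2))) = -(-1/84 - 1*(-112)) = -(-1/84 + 112) = -1*9407/84 = -9407/84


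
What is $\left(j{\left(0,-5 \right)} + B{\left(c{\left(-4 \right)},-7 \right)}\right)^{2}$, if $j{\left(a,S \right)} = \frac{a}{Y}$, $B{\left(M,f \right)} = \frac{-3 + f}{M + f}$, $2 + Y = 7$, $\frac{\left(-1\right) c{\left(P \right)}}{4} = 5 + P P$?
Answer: $\frac{100}{8281} \approx 0.012076$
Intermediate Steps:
$c{\left(P \right)} = -20 - 4 P^{2}$ ($c{\left(P \right)} = - 4 \left(5 + P P\right) = - 4 \left(5 + P^{2}\right) = -20 - 4 P^{2}$)
$Y = 5$ ($Y = -2 + 7 = 5$)
$B{\left(M,f \right)} = \frac{-3 + f}{M + f}$
$j{\left(a,S \right)} = \frac{a}{5}$
$\left(j{\left(0,-5 \right)} + B{\left(c{\left(-4 \right)},-7 \right)}\right)^{2} = \left(\frac{1}{5} \cdot 0 + \frac{-3 - 7}{\left(-20 - 4 \left(-4\right)^{2}\right) - 7}\right)^{2} = \left(0 + \frac{1}{\left(-20 - 64\right) - 7} \left(-10\right)\right)^{2} = \left(0 + \frac{1}{-84 - 7} \left(-10\right)\right)^{2} = \left(0 + \frac{1}{-91} \left(-10\right)\right)^{2} = \left(0 - - \frac{10}{91}\right)^{2} = \left(0 + \frac{10}{91}\right)^{2} = \left(\frac{10}{91}\right)^{2} = \frac{100}{8281}$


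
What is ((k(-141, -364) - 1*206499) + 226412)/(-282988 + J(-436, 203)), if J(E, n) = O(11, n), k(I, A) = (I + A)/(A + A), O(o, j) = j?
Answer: -14497169/205867480 ≈ -0.070420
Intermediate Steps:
k(I, A) = (A + I)/(2*A) (k(I, A) = (A + I)/((2*A)) = (A + I)*(1/(2*A)) = (A + I)/(2*A))
J(E, n) = n
((k(-141, -364) - 1*206499) + 226412)/(-282988 + J(-436, 203)) = (((½)*(-364 - 141)/(-364) - 1*206499) + 226412)/(-282988 + 203) = (((½)*(-1/364)*(-505) - 206499) + 226412)/(-282785) = ((505/728 - 206499) + 226412)*(-1/282785) = (-150330767/728 + 226412)*(-1/282785) = (14497169/728)*(-1/282785) = -14497169/205867480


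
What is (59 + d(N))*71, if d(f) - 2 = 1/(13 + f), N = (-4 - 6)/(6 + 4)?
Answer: 52043/12 ≈ 4336.9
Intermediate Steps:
N = -1 (N = -10/10 = -10*1/10 = -1)
d(f) = 2 + 1/(13 + f)
(59 + d(N))*71 = (59 + (27 + 2*(-1))/(13 - 1))*71 = (59 + (27 - 2)/12)*71 = (59 + (1/12)*25)*71 = (59 + 25/12)*71 = (733/12)*71 = 52043/12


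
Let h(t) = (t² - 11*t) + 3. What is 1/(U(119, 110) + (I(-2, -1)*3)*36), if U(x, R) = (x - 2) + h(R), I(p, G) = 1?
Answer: 1/11118 ≈ 8.9944e-5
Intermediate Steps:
h(t) = 3 + t² - 11*t
U(x, R) = 1 + x + R² - 11*R (U(x, R) = (x - 2) + (3 + R² - 11*R) = (-2 + x) + (3 + R² - 11*R) = 1 + x + R² - 11*R)
1/(U(119, 110) + (I(-2, -1)*3)*36) = 1/((1 + 119 + 110² - 11*110) + (1*3)*36) = 1/((1 + 119 + 12100 - 1210) + 3*36) = 1/(11010 + 108) = 1/11118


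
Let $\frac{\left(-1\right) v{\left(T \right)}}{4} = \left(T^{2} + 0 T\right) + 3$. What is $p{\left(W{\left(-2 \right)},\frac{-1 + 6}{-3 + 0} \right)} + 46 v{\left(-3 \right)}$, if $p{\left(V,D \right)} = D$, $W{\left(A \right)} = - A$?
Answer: $- \frac{6629}{3} \approx -2209.7$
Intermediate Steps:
$v{\left(T \right)} = -12 - 4 T^{2}$ ($v{\left(T \right)} = - 4 \left(\left(T^{2} + 0 T\right) + 3\right) = - 4 \left(\left(T^{2} + 0\right) + 3\right) = - 4 \left(T^{2} + 3\right) = - 4 \left(3 + T^{2}\right) = -12 - 4 T^{2}$)
$p{\left(W{\left(-2 \right)},\frac{-1 + 6}{-3 + 0} \right)} + 46 v{\left(-3 \right)} = \frac{-1 + 6}{-3 + 0} + 46 \left(-12 - 4 \left(-3\right)^{2}\right) = \frac{5}{-3} + 46 \left(-12 - 36\right) = 5 \left(- \frac{1}{3}\right) + 46 \left(-12 - 36\right) = - \frac{5}{3} + 46 \left(-48\right) = - \frac{5}{3} - 2208 = - \frac{6629}{3}$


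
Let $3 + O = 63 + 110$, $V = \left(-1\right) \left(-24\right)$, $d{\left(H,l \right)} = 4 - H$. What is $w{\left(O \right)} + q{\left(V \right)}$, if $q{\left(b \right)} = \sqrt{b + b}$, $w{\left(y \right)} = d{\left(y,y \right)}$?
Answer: $-166 + 4 \sqrt{3} \approx -159.07$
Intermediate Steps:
$V = 24$
$O = 170$ ($O = -3 + \left(63 + 110\right) = -3 + 173 = 170$)
$w{\left(y \right)} = 4 - y$
$q{\left(b \right)} = \sqrt{2} \sqrt{b}$ ($q{\left(b \right)} = \sqrt{2 b} = \sqrt{2} \sqrt{b}$)
$w{\left(O \right)} + q{\left(V \right)} = \left(4 - 170\right) + \sqrt{2} \sqrt{24} = \left(4 - 170\right) + \sqrt{2} \cdot 2 \sqrt{6} = -166 + 4 \sqrt{3}$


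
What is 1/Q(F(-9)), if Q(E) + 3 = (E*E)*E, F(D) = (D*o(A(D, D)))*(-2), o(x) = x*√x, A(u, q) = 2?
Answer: 1/5804752893 + 10368*√2/1934917631 ≈ 7.5780e-6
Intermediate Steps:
o(x) = x^(3/2)
F(D) = -4*D*√2 (F(D) = (D*2^(3/2))*(-2) = (D*(2*√2))*(-2) = (2*D*√2)*(-2) = -4*D*√2)
Q(E) = -3 + E³ (Q(E) = -3 + (E*E)*E = -3 + E²*E = -3 + E³)
1/Q(F(-9)) = 1/(-3 + (-4*(-9)*√2)³) = 1/(-3 + (36*√2)³) = 1/(-3 + 93312*√2)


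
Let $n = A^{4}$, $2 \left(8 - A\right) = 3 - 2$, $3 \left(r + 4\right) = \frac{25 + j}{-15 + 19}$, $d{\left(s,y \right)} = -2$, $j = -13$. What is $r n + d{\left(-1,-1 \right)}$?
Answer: $- \frac{151907}{16} \approx -9494.2$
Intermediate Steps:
$r = -3$ ($r = -4 + \frac{\left(25 - 13\right) \frac{1}{-15 + 19}}{3} = -4 + \frac{12 \cdot \frac{1}{4}}{3} = -4 + \frac{1}{3} \cdot 3 = -4 + 1 = -3$)
$A = \frac{15}{2}$ ($A = 8 - \frac{3 - 2}{2} = 8 - \frac{1}{2} = \frac{15}{2} \approx 7.5$)
$n = \frac{50625}{16}$ ($n = \left(\frac{15}{2}\right)^{4} = \frac{50625}{16} \approx 3164.1$)
$r n + d{\left(-1,-1 \right)} = \left(-3\right) \frac{50625}{16} - 2 = - \frac{151875}{16} - 2 = - \frac{151907}{16}$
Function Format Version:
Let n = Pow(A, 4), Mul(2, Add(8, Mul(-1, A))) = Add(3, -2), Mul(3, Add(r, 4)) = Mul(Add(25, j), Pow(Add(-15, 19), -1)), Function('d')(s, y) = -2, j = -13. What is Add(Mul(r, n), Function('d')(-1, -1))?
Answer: Rational(-151907, 16) ≈ -9494.2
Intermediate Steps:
r = -3 (r = Add(-4, Mul(Rational(1, 3), Mul(Add(25, -13), Pow(Add(-15, 19), -1)))) = Add(-4, Mul(Rational(1, 3), Mul(12, Pow(4, -1)))) = Add(-4, Mul(Rational(1, 3), Mul(12, Rational(1, 4)))) = Add(-4, Mul(Rational(1, 3), 3)) = Add(-4, 1) = -3)
A = Rational(15, 2) (A = Add(8, Mul(Rational(-1, 2), Add(3, -2))) = Add(8, Mul(Rational(-1, 2), 1)) = Add(8, Rational(-1, 2)) = Rational(15, 2) ≈ 7.5000)
n = Rational(50625, 16) (n = Pow(Rational(15, 2), 4) = Rational(50625, 16) ≈ 3164.1)
Add(Mul(r, n), Function('d')(-1, -1)) = Add(Mul(-3, Rational(50625, 16)), -2) = Add(Rational(-151875, 16), -2) = Rational(-151907, 16)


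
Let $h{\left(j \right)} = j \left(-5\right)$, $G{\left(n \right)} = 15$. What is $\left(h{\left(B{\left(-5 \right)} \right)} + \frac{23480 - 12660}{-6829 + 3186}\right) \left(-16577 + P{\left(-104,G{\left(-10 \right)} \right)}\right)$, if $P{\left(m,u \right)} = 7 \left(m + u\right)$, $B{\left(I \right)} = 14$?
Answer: $\frac{4572276000}{3643} \approx 1.2551 \cdot 10^{6}$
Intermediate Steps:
$h{\left(j \right)} = - 5 j$
$P{\left(m,u \right)} = 7 m + 7 u$
$\left(h{\left(B{\left(-5 \right)} \right)} + \frac{23480 - 12660}{-6829 + 3186}\right) \left(-16577 + P{\left(-104,G{\left(-10 \right)} \right)}\right) = \left(\left(-5\right) 14 + \frac{23480 - 12660}{-6829 + 3186}\right) \left(-16577 + \left(7 \left(-104\right) + 7 \cdot 15\right)\right) = \left(-70 + \frac{10820}{-3643}\right) \left(-16577 + \left(-728 + 105\right)\right) = \left(-70 + 10820 \left(- \frac{1}{3643}\right)\right) \left(-16577 - 623\right) = \left(-70 - \frac{10820}{3643}\right) \left(-17200\right) = \left(- \frac{265830}{3643}\right) \left(-17200\right) = \frac{4572276000}{3643}$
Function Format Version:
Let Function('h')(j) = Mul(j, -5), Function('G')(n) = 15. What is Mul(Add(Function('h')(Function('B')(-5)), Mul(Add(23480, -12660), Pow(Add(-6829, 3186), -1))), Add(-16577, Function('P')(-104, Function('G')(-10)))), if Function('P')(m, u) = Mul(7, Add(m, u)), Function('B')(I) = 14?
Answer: Rational(4572276000, 3643) ≈ 1.2551e+6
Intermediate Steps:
Function('h')(j) = Mul(-5, j)
Function('P')(m, u) = Add(Mul(7, m), Mul(7, u))
Mul(Add(Function('h')(Function('B')(-5)), Mul(Add(23480, -12660), Pow(Add(-6829, 3186), -1))), Add(-16577, Function('P')(-104, Function('G')(-10)))) = Mul(Add(Mul(-5, 14), Mul(Add(23480, -12660), Pow(Add(-6829, 3186), -1))), Add(-16577, Add(Mul(7, -104), Mul(7, 15)))) = Mul(Add(-70, Mul(10820, Pow(-3643, -1))), Add(-16577, Add(-728, 105))) = Mul(Add(-70, Mul(10820, Rational(-1, 3643))), Add(-16577, -623)) = Mul(Add(-70, Rational(-10820, 3643)), -17200) = Mul(Rational(-265830, 3643), -17200) = Rational(4572276000, 3643)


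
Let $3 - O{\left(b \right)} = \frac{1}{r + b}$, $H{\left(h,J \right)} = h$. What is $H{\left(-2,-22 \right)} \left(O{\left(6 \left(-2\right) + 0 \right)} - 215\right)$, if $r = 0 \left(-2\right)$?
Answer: $\frac{2543}{6} \approx 423.83$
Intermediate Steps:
$r = 0$
$O{\left(b \right)} = 3 - \frac{1}{b}$ ($O{\left(b \right)} = 3 - \frac{1}{0 + b} = 3 - \frac{1}{b}$)
$H{\left(-2,-22 \right)} \left(O{\left(6 \left(-2\right) + 0 \right)} - 215\right) = - 2 \left(\left(3 - \frac{1}{6 \left(-2\right) + 0}\right) - 215\right) = - 2 \left(\left(3 - \frac{1}{-12 + 0}\right) - 215\right) = - 2 \left(\left(3 - \frac{1}{-12}\right) - 215\right) = - 2 \left(\left(3 - - \frac{1}{12}\right) - 215\right) = - 2 \left(\left(3 + \frac{1}{12}\right) - 215\right) = - 2 \left(\frac{37}{12} - 215\right) = \left(-2\right) \left(- \frac{2543}{12}\right) = \frac{2543}{6}$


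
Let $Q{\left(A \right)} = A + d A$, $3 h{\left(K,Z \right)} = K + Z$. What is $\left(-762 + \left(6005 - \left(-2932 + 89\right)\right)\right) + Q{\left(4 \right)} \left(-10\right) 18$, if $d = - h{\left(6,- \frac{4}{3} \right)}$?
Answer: $8486$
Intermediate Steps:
$h{\left(K,Z \right)} = \frac{K}{3} + \frac{Z}{3}$ ($h{\left(K,Z \right)} = \frac{K + Z}{3} = \frac{K}{3} + \frac{Z}{3}$)
$d = - \frac{14}{9}$ ($d = - (\frac{1}{3} \cdot 6 + \frac{\left(-4\right) \frac{1}{3}}{3}) = - (2 + \frac{\left(-4\right) \frac{1}{3}}{3}) = - (2 + \frac{1}{3} \left(- \frac{4}{3}\right)) = - (2 - \frac{4}{9}) = \left(-1\right) \frac{14}{9} = - \frac{14}{9} \approx -1.5556$)
$Q{\left(A \right)} = - \frac{5 A}{9}$ ($Q{\left(A \right)} = A - \frac{14 A}{9} = - \frac{5 A}{9}$)
$\left(-762 + \left(6005 - \left(-2932 + 89\right)\right)\right) + Q{\left(4 \right)} \left(-10\right) 18 = \left(-762 + \left(6005 - \left(-2932 + 89\right)\right)\right) + \left(- \frac{5}{9}\right) 4 \left(-10\right) 18 = \left(-762 + \left(6005 - -2843\right)\right) + \left(- \frac{20}{9}\right) \left(-10\right) 18 = \left(-762 + \left(6005 + 2843\right)\right) + \frac{200}{9} \cdot 18 = \left(-762 + 8848\right) + 400 = 8086 + 400 = 8486$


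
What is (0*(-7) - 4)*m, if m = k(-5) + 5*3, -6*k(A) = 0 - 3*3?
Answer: -66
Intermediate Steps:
k(A) = 3/2 (k(A) = -(0 - 3*3)/6 = -(0 - 9)/6 = -⅙*(-9) = 3/2)
m = 33/2 (m = 3/2 + 5*3 = 3/2 + 15 = 33/2 ≈ 16.500)
(0*(-7) - 4)*m = (0*(-7) - 4)*(33/2) = (0 - 4)*(33/2) = -4*33/2 = -66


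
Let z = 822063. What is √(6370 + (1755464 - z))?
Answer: 21*√2131 ≈ 969.42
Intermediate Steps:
√(6370 + (1755464 - z)) = √(6370 + (1755464 - 1*822063)) = √(6370 + (1755464 - 822063)) = √(6370 + 933401) = √939771 = 21*√2131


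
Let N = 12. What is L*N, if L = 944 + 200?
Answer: 13728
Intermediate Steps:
L = 1144
L*N = 1144*12 = 13728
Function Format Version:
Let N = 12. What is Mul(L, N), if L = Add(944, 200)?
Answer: 13728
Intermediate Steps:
L = 1144
Mul(L, N) = Mul(1144, 12) = 13728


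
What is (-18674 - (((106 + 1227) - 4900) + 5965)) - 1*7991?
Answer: -29063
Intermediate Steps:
(-18674 - (((106 + 1227) - 4900) + 5965)) - 1*7991 = (-18674 - ((1333 - 4900) + 5965)) - 7991 = (-18674 - (-3567 + 5965)) - 7991 = (-18674 - 1*2398) - 7991 = (-18674 - 2398) - 7991 = -21072 - 7991 = -29063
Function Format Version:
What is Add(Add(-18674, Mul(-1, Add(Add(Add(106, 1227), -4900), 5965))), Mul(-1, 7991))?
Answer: -29063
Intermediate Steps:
Add(Add(-18674, Mul(-1, Add(Add(Add(106, 1227), -4900), 5965))), Mul(-1, 7991)) = Add(Add(-18674, Mul(-1, Add(Add(1333, -4900), 5965))), -7991) = Add(Add(-18674, Mul(-1, Add(-3567, 5965))), -7991) = Add(Add(-18674, Mul(-1, 2398)), -7991) = Add(Add(-18674, -2398), -7991) = Add(-21072, -7991) = -29063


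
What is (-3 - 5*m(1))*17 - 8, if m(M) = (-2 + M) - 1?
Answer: 111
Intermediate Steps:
m(M) = -3 + M
(-3 - 5*m(1))*17 - 8 = (-3 - 5*(-3 + 1))*17 - 8 = (-3 - 5*(-2))*17 - 8 = (-3 + 10)*17 - 8 = 7*17 - 8 = 119 - 8 = 111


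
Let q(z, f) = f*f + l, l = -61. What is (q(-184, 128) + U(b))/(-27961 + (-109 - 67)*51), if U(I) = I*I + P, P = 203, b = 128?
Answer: -32910/36937 ≈ -0.89098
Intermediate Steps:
q(z, f) = -61 + f**2 (q(z, f) = f*f - 61 = f**2 - 61 = -61 + f**2)
U(I) = 203 + I**2 (U(I) = I*I + 203 = I**2 + 203 = 203 + I**2)
(q(-184, 128) + U(b))/(-27961 + (-109 - 67)*51) = ((-61 + 128**2) + (203 + 128**2))/(-27961 + (-109 - 67)*51) = ((-61 + 16384) + (203 + 16384))/(-27961 - 176*51) = (16323 + 16587)/(-27961 - 8976) = 32910/(-36937) = 32910*(-1/36937) = -32910/36937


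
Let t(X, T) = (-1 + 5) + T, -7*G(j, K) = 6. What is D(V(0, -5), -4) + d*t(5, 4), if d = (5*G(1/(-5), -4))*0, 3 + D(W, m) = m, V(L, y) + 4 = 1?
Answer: -7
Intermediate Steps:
V(L, y) = -3 (V(L, y) = -4 + 1 = -3)
G(j, K) = -6/7 (G(j, K) = -1/7*6 = -6/7)
t(X, T) = 4 + T
D(W, m) = -3 + m
d = 0 (d = (5*(-6/7))*0 = -30/7*0 = 0)
D(V(0, -5), -4) + d*t(5, 4) = (-3 - 4) + 0*(4 + 4) = -7 + 0*8 = -7 + 0 = -7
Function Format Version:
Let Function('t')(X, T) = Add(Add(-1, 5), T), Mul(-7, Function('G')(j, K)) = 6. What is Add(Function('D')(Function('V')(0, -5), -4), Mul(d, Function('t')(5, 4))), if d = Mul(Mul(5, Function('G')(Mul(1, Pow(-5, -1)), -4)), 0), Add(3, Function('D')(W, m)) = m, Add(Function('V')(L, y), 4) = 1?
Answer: -7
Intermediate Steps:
Function('V')(L, y) = -3 (Function('V')(L, y) = Add(-4, 1) = -3)
Function('G')(j, K) = Rational(-6, 7) (Function('G')(j, K) = Mul(Rational(-1, 7), 6) = Rational(-6, 7))
Function('t')(X, T) = Add(4, T)
Function('D')(W, m) = Add(-3, m)
d = 0 (d = Mul(Mul(5, Rational(-6, 7)), 0) = Mul(Rational(-30, 7), 0) = 0)
Add(Function('D')(Function('V')(0, -5), -4), Mul(d, Function('t')(5, 4))) = Add(Add(-3, -4), Mul(0, Add(4, 4))) = Add(-7, Mul(0, 8)) = Add(-7, 0) = -7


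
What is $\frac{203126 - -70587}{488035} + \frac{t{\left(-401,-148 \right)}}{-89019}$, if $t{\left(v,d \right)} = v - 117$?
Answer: $\frac{3516922811}{6206341095} \approx 0.56667$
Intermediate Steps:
$t{\left(v,d \right)} = -117 + v$ ($t{\left(v,d \right)} = v - 117 = -117 + v$)
$\frac{203126 - -70587}{488035} + \frac{t{\left(-401,-148 \right)}}{-89019} = \frac{203126 - -70587}{488035} + \frac{-117 - 401}{-89019} = \left(203126 + 70587\right) \frac{1}{488035} - - \frac{74}{12717} = 273713 \cdot \frac{1}{488035} + \frac{74}{12717} = \frac{273713}{488035} + \frac{74}{12717} = \frac{3516922811}{6206341095}$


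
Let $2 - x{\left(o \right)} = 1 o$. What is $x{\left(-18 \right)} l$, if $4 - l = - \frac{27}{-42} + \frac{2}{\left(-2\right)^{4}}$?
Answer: $\frac{905}{14} \approx 64.643$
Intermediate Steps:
$x{\left(o \right)} = 2 - o$ ($x{\left(o \right)} = 2 - 1 o = 2 - o$)
$l = \frac{181}{56}$ ($l = 4 - \left(- \frac{27}{-42} + \frac{2}{\left(-2\right)^{4}}\right) = 4 - \left(\left(-27\right) \left(- \frac{1}{42}\right) + \frac{2}{16}\right) = 4 - \left(\frac{9}{14} + 2 \cdot \frac{1}{16}\right) = 4 - \left(\frac{9}{14} + \frac{1}{8}\right) = 4 - \frac{43}{56} = \frac{181}{56} \approx 3.2321$)
$x{\left(-18 \right)} l = \left(2 - -18\right) \frac{181}{56} = \left(2 + 18\right) \frac{181}{56} = 20 \cdot \frac{181}{56} = \frac{905}{14}$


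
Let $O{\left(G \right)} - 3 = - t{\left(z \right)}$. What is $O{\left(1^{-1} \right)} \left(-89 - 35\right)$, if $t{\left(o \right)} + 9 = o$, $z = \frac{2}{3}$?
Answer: $- \frac{4216}{3} \approx -1405.3$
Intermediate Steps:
$z = \frac{2}{3}$ ($z = 2 \cdot \frac{1}{3} = \frac{2}{3} \approx 0.66667$)
$t{\left(o \right)} = -9 + o$
$O{\left(G \right)} = \frac{34}{3}$ ($O{\left(G \right)} = 3 - \left(-9 + \frac{2}{3}\right) = 3 - - \frac{25}{3} = 3 + \frac{25}{3} = \frac{34}{3}$)
$O{\left(1^{-1} \right)} \left(-89 - 35\right) = \frac{34 \left(-89 - 35\right)}{3} = \frac{34}{3} \left(-124\right) = - \frac{4216}{3}$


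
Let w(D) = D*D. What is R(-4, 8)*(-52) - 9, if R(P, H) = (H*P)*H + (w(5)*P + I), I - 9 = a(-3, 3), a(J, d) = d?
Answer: 17879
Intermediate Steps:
I = 12 (I = 9 + 3 = 12)
w(D) = D²
R(P, H) = 12 + 25*P + P*H² (R(P, H) = (H*P)*H + (5²*P + 12) = P*H² + (25*P + 12) = P*H² + (12 + 25*P) = 12 + 25*P + P*H²)
R(-4, 8)*(-52) - 9 = (12 + 25*(-4) - 4*8²)*(-52) - 9 = (12 - 100 - 4*64)*(-52) - 9 = (12 - 100 - 256)*(-52) - 9 = -344*(-52) - 9 = 17888 - 9 = 17879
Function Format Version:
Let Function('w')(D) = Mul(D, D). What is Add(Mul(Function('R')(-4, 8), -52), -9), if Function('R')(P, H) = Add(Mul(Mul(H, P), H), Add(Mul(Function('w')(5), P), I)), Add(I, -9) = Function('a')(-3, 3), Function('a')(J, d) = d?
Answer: 17879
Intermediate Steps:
I = 12 (I = Add(9, 3) = 12)
Function('w')(D) = Pow(D, 2)
Function('R')(P, H) = Add(12, Mul(25, P), Mul(P, Pow(H, 2))) (Function('R')(P, H) = Add(Mul(Mul(H, P), H), Add(Mul(Pow(5, 2), P), 12)) = Add(Mul(P, Pow(H, 2)), Add(Mul(25, P), 12)) = Add(Mul(P, Pow(H, 2)), Add(12, Mul(25, P))) = Add(12, Mul(25, P), Mul(P, Pow(H, 2))))
Add(Mul(Function('R')(-4, 8), -52), -9) = Add(Mul(Add(12, Mul(25, -4), Mul(-4, Pow(8, 2))), -52), -9) = Add(Mul(Add(12, -100, Mul(-4, 64)), -52), -9) = Add(Mul(Add(12, -100, -256), -52), -9) = Add(Mul(-344, -52), -9) = Add(17888, -9) = 17879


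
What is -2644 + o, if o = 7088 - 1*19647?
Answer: -15203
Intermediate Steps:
o = -12559 (o = 7088 - 19647 = -12559)
-2644 + o = -2644 - 12559 = -15203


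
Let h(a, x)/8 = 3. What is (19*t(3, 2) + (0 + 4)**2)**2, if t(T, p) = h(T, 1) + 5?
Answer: 321489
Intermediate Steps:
h(a, x) = 24 (h(a, x) = 8*3 = 24)
t(T, p) = 29 (t(T, p) = 24 + 5 = 29)
(19*t(3, 2) + (0 + 4)**2)**2 = (19*29 + (0 + 4)**2)**2 = (551 + 4**2)**2 = (551 + 16)**2 = 567**2 = 321489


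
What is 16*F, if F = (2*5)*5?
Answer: 800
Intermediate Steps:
F = 50 (F = 10*5 = 50)
16*F = 16*50 = 800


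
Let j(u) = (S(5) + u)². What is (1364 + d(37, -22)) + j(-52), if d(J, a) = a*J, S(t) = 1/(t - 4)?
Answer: 3151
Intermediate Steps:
S(t) = 1/(-4 + t)
d(J, a) = J*a
j(u) = (1 + u)² (j(u) = (1/(-4 + 5) + u)² = (1/1 + u)² = (1 + u)²)
(1364 + d(37, -22)) + j(-52) = (1364 + 37*(-22)) + (1 - 52)² = (1364 - 814) + (-51)² = 550 + 2601 = 3151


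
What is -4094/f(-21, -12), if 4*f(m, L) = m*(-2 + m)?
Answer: -712/21 ≈ -33.905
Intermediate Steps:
f(m, L) = m*(-2 + m)/4 (f(m, L) = (m*(-2 + m))/4 = m*(-2 + m)/4)
-4094/f(-21, -12) = -4094*(-4/(21*(-2 - 21))) = -4094/((¼)*(-21)*(-23)) = -4094/483/4 = -4094*4/483 = -712/21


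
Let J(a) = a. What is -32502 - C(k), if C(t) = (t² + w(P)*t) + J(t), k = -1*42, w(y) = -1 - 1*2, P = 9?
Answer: -34350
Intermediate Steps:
w(y) = -3 (w(y) = -1 - 2 = -3)
k = -42
C(t) = t² - 2*t (C(t) = (t² - 3*t) + t = t² - 2*t)
-32502 - C(k) = -32502 - (-42)*(-2 - 42) = -32502 - (-42)*(-44) = -32502 - 1*1848 = -32502 - 1848 = -34350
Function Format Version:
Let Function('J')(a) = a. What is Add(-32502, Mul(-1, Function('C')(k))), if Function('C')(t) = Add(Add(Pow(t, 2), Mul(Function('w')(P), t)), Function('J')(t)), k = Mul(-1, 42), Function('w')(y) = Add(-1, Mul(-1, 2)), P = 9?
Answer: -34350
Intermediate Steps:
Function('w')(y) = -3 (Function('w')(y) = Add(-1, -2) = -3)
k = -42
Function('C')(t) = Add(Pow(t, 2), Mul(-2, t)) (Function('C')(t) = Add(Add(Pow(t, 2), Mul(-3, t)), t) = Add(Pow(t, 2), Mul(-2, t)))
Add(-32502, Mul(-1, Function('C')(k))) = Add(-32502, Mul(-1, Mul(-42, Add(-2, -42)))) = Add(-32502, Mul(-1, Mul(-42, -44))) = Add(-32502, Mul(-1, 1848)) = Add(-32502, -1848) = -34350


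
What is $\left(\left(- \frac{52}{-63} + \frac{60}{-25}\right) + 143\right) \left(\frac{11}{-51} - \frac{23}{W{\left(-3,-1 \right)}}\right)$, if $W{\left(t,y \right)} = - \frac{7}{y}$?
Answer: $- \frac{11137250}{22491} \approx -495.19$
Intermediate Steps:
$\left(\left(- \frac{52}{-63} + \frac{60}{-25}\right) + 143\right) \left(\frac{11}{-51} - \frac{23}{W{\left(-3,-1 \right)}}\right) = \left(\left(- \frac{52}{-63} + \frac{60}{-25}\right) + 143\right) \left(\frac{11}{-51} - \frac{23}{\left(-7\right) \frac{1}{-1}}\right) = \left(\left(\left(-52\right) \left(- \frac{1}{63}\right) + 60 \left(- \frac{1}{25}\right)\right) + 143\right) \left(11 \left(- \frac{1}{51}\right) - \frac{23}{\left(-7\right) \left(-1\right)}\right) = \left(\left(\frac{52}{63} - \frac{12}{5}\right) + 143\right) \left(- \frac{11}{51} - \frac{23}{7}\right) = \left(- \frac{496}{315} + 143\right) \left(- \frac{11}{51} - \frac{23}{7}\right) = \frac{44549 \left(- \frac{11}{51} - \frac{23}{7}\right)}{315} = \frac{44549}{315} \left(- \frac{1250}{357}\right) = - \frac{11137250}{22491}$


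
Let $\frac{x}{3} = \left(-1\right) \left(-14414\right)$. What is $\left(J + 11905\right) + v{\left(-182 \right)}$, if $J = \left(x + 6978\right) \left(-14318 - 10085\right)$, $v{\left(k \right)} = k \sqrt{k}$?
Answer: $-1225506755 - 182 i \sqrt{182} \approx -1.2255 \cdot 10^{9} - 2455.3 i$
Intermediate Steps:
$v{\left(k \right)} = k^{\frac{3}{2}}$
$x = 43242$ ($x = 3 \left(\left(-1\right) \left(-14414\right)\right) = 3 \cdot 14414 = 43242$)
$J = -1225518660$ ($J = \left(43242 + 6978\right) \left(-14318 - 10085\right) = 50220 \left(-24403\right) = -1225518660$)
$\left(J + 11905\right) + v{\left(-182 \right)} = \left(-1225518660 + 11905\right) + \left(-182\right)^{\frac{3}{2}} = -1225506755 - 182 i \sqrt{182}$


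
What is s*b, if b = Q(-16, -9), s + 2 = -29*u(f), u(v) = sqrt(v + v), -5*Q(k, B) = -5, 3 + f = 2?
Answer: -2 - 29*I*sqrt(2) ≈ -2.0 - 41.012*I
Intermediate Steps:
f = -1 (f = -3 + 2 = -1)
Q(k, B) = 1 (Q(k, B) = -1/5*(-5) = 1)
u(v) = sqrt(2)*sqrt(v) (u(v) = sqrt(2*v) = sqrt(2)*sqrt(v))
s = -2 - 29*I*sqrt(2) (s = -2 - 29*sqrt(2)*sqrt(-1) = -2 - 29*sqrt(2)*I = -2 - 29*I*sqrt(2) ≈ -2.0 - 41.012*I)
b = 1
s*b = (-2 - 29*I*sqrt(2))*1 = -2 - 29*I*sqrt(2)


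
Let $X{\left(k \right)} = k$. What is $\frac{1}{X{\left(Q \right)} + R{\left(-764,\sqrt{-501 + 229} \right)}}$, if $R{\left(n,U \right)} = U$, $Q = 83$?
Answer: $\frac{83}{7161} - \frac{4 i \sqrt{17}}{7161} \approx 0.011591 - 0.0023031 i$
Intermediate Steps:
$\frac{1}{X{\left(Q \right)} + R{\left(-764,\sqrt{-501 + 229} \right)}} = \frac{1}{83 + \sqrt{-501 + 229}} = \frac{1}{83 + \sqrt{-272}} = \frac{1}{83 + 4 i \sqrt{17}}$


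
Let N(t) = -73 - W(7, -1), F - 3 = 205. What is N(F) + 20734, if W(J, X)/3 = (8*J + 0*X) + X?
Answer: 20496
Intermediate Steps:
F = 208 (F = 3 + 205 = 208)
W(J, X) = 3*X + 24*J (W(J, X) = 3*((8*J + 0*X) + X) = 3*((8*J + 0) + X) = 3*(8*J + X) = 3*(X + 8*J) = 3*X + 24*J)
N(t) = -238 (N(t) = -73 - (3*(-1) + 24*7) = -73 - (-3 + 168) = -73 - 1*165 = -73 - 165 = -238)
N(F) + 20734 = -238 + 20734 = 20496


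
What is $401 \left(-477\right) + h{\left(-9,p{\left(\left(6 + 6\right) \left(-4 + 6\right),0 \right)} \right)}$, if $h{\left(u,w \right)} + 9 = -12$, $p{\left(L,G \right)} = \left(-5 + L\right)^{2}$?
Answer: $-191298$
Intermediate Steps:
$h{\left(u,w \right)} = -21$ ($h{\left(u,w \right)} = -9 - 12 = -21$)
$401 \left(-477\right) + h{\left(-9,p{\left(\left(6 + 6\right) \left(-4 + 6\right),0 \right)} \right)} = 401 \left(-477\right) - 21 = -191277 - 21 = -191298$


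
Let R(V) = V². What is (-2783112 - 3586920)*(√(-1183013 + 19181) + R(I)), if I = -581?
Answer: -2150274371952 - 12740064*I*√290958 ≈ -2.1503e+12 - 6.8721e+9*I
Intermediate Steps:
(-2783112 - 3586920)*(√(-1183013 + 19181) + R(I)) = (-2783112 - 3586920)*(√(-1183013 + 19181) + (-581)²) = -6370032*(√(-1163832) + 337561) = -6370032*(2*I*√290958 + 337561) = -6370032*(337561 + 2*I*√290958) = -2150274371952 - 12740064*I*√290958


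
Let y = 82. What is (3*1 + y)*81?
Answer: 6885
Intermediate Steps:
(3*1 + y)*81 = (3*1 + 82)*81 = (3 + 82)*81 = 85*81 = 6885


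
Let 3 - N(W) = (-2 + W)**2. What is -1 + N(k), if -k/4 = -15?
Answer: -3362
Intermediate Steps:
k = 60 (k = -4*(-15) = 60)
N(W) = 3 - (-2 + W)**2
-1 + N(k) = -1 + (3 - (-2 + 60)**2) = -1 + (3 - 1*58**2) = -1 + (3 - 1*3364) = -1 + (3 - 3364) = -1 - 3361 = -3362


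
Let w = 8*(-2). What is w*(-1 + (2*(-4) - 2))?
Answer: 176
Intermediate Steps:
w = -16
w*(-1 + (2*(-4) - 2)) = -16*(-1 + (2*(-4) - 2)) = -16*(-1 + (-8 - 2)) = -16*(-1 - 10) = -16*(-11) = 176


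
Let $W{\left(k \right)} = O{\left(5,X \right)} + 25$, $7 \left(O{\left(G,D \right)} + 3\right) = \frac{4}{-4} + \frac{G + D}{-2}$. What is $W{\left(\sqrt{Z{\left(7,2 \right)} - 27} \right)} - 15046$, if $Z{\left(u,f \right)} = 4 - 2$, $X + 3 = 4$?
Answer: $- \frac{105172}{7} \approx -15025.0$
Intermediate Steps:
$X = 1$ ($X = -3 + 4 = 1$)
$O{\left(G,D \right)} = - \frac{22}{7} - \frac{D}{14} - \frac{G}{14}$ ($O{\left(G,D \right)} = -3 + \frac{\frac{4}{-4} + \frac{G + D}{-2}}{7} = -3 + \frac{4 \left(- \frac{1}{4}\right) + \left(D + G\right) \left(- \frac{1}{2}\right)}{7} = -3 + \frac{-1 - \left(\frac{D}{2} + \frac{G}{2}\right)}{7} = -3 + \frac{-1 - \frac{D}{2} - \frac{G}{2}}{7} = -3 - \left(\frac{1}{7} + \frac{D}{14} + \frac{G}{14}\right) = - \frac{22}{7} - \frac{D}{14} - \frac{G}{14}$)
$Z{\left(u,f \right)} = 2$ ($Z{\left(u,f \right)} = 4 - 2 = 2$)
$W{\left(k \right)} = \frac{150}{7}$ ($W{\left(k \right)} = \left(- \frac{22}{7} - \frac{1}{14} - \frac{5}{14}\right) + 25 = - \frac{25}{7} + 25 = \frac{150}{7}$)
$W{\left(\sqrt{Z{\left(7,2 \right)} - 27} \right)} - 15046 = \frac{150}{7} - 15046 = - \frac{105172}{7}$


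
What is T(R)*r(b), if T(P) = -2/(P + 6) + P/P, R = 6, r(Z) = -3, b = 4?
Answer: -5/2 ≈ -2.5000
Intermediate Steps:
T(P) = 1 - 2/(6 + P) (T(P) = -2/(6 + P) + 1 = 1 - 2/(6 + P))
T(R)*r(b) = ((4 + 6)/(6 + 6))*(-3) = (10/12)*(-3) = ((1/12)*10)*(-3) = (⅚)*(-3) = -5/2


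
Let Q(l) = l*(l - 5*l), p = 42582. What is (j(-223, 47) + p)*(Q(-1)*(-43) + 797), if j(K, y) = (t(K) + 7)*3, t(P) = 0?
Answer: 41282307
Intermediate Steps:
j(K, y) = 21 (j(K, y) = (0 + 7)*3 = 7*3 = 21)
Q(l) = -4*l**2 (Q(l) = l*(-4*l) = -4*l**2)
(j(-223, 47) + p)*(Q(-1)*(-43) + 797) = (21 + 42582)*(-4*(-1)**2*(-43) + 797) = 42603*(-4*1*(-43) + 797) = 42603*(-4*(-43) + 797) = 42603*(172 + 797) = 42603*969 = 41282307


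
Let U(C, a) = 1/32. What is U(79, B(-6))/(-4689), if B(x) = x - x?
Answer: -1/150048 ≈ -6.6645e-6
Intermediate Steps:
B(x) = 0
U(C, a) = 1/32
U(79, B(-6))/(-4689) = (1/32)/(-4689) = (1/32)*(-1/4689) = -1/150048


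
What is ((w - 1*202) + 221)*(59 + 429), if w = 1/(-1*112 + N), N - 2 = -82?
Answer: 222467/24 ≈ 9269.5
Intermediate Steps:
N = -80 (N = 2 - 82 = -80)
w = -1/192 (w = 1/(-1*112 - 80) = 1/(-112 - 80) = 1/(-192) = -1/192 ≈ -0.0052083)
((w - 1*202) + 221)*(59 + 429) = ((-1/192 - 1*202) + 221)*(59 + 429) = ((-1/192 - 202) + 221)*488 = (-38785/192 + 221)*488 = (3647/192)*488 = 222467/24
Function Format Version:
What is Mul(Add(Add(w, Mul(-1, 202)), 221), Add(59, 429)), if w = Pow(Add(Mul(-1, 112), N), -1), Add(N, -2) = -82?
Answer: Rational(222467, 24) ≈ 9269.5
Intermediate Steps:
N = -80 (N = Add(2, -82) = -80)
w = Rational(-1, 192) (w = Pow(Add(Mul(-1, 112), -80), -1) = Pow(Add(-112, -80), -1) = Pow(-192, -1) = Rational(-1, 192) ≈ -0.0052083)
Mul(Add(Add(w, Mul(-1, 202)), 221), Add(59, 429)) = Mul(Add(Add(Rational(-1, 192), Mul(-1, 202)), 221), Add(59, 429)) = Mul(Add(Add(Rational(-1, 192), -202), 221), 488) = Mul(Add(Rational(-38785, 192), 221), 488) = Mul(Rational(3647, 192), 488) = Rational(222467, 24)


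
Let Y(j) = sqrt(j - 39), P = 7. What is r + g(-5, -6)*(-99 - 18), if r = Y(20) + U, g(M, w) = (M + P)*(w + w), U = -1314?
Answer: 1494 + I*sqrt(19) ≈ 1494.0 + 4.3589*I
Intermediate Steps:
Y(j) = sqrt(-39 + j)
g(M, w) = 2*w*(7 + M) (g(M, w) = (M + 7)*(w + w) = (7 + M)*(2*w) = 2*w*(7 + M))
r = -1314 + I*sqrt(19) (r = sqrt(-39 + 20) - 1314 = sqrt(-19) - 1314 = I*sqrt(19) - 1314 = -1314 + I*sqrt(19) ≈ -1314.0 + 4.3589*I)
r + g(-5, -6)*(-99 - 18) = (-1314 + I*sqrt(19)) + (2*(-6)*(7 - 5))*(-99 - 18) = (-1314 + I*sqrt(19)) + (2*(-6)*2)*(-117) = (-1314 + I*sqrt(19)) - 24*(-117) = (-1314 + I*sqrt(19)) + 2808 = 1494 + I*sqrt(19)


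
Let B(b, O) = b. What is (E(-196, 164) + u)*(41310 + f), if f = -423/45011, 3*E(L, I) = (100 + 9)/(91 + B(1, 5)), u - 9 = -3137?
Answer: -535024283418051/4141012 ≈ -1.2920e+8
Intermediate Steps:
u = -3128 (u = 9 - 3137 = -3128)
E(L, I) = 109/276 (E(L, I) = ((100 + 9)/(91 + 1))/3 = (109/92)/3 = (109*(1/92))/3 = (1/3)*(109/92) = 109/276)
f = -423/45011 (f = -423*1/45011 = -423/45011 ≈ -0.0093977)
(E(-196, 164) + u)*(41310 + f) = (109/276 - 3128)*(41310 - 423/45011) = -863219/276*1859403987/45011 = -535024283418051/4141012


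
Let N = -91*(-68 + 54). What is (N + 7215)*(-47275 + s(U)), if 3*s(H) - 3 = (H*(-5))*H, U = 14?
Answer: -1212246178/3 ≈ -4.0408e+8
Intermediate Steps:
s(H) = 1 - 5*H**2/3 (s(H) = 1 + ((H*(-5))*H)/3 = 1 + ((-5*H)*H)/3 = 1 + (-5*H**2)/3 = 1 - 5*H**2/3)
N = 1274 (N = -91*(-14) = 1274)
(N + 7215)*(-47275 + s(U)) = (1274 + 7215)*(-47275 + (1 - 5/3*14**2)) = 8489*(-47275 + (1 - 5/3*196)) = 8489*(-47275 + (1 - 980/3)) = 8489*(-47275 - 977/3) = 8489*(-142802/3) = -1212246178/3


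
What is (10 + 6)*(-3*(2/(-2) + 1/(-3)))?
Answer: 64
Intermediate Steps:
(10 + 6)*(-3*(2/(-2) + 1/(-3))) = 16*(-3*(2*(-1/2) + 1*(-1/3))) = 16*(-3*(-1 - 1/3)) = 16*(-3*(-4/3)) = 16*4 = 64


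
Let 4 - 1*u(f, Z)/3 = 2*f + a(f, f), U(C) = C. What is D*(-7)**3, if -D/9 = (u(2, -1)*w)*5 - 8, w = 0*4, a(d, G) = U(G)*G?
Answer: -24696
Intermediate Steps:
a(d, G) = G**2 (a(d, G) = G*G = G**2)
u(f, Z) = 12 - 6*f - 3*f**2 (u(f, Z) = 12 - 3*(2*f + f**2) = 12 - 3*(f**2 + 2*f) = 12 + (-6*f - 3*f**2) = 12 - 6*f - 3*f**2)
w = 0
D = 72 (D = -9*(((12 - 6*2 - 3*2**2)*0)*5 - 8) = -9*(((12 - 12 - 3*4)*0)*5 - 8) = -9*(((12 - 12 - 12)*0)*5 - 8) = -9*(-12*0*5 - 8) = -9*(0*5 - 8) = -9*(0 - 8) = -9*(-8) = 72)
D*(-7)**3 = 72*(-7)**3 = 72*(-343) = -24696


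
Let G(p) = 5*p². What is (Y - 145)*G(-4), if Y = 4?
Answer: -11280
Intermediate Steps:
(Y - 145)*G(-4) = (4 - 145)*(5*(-4)²) = -705*16 = -141*80 = -11280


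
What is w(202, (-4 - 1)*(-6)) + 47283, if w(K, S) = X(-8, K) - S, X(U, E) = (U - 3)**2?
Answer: 47374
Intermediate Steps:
X(U, E) = (-3 + U)**2
w(K, S) = 121 - S (w(K, S) = (-3 - 8)**2 - S = (-11)**2 - S = 121 - S)
w(202, (-4 - 1)*(-6)) + 47283 = (121 - (-4 - 1)*(-6)) + 47283 = (121 - (-5)*(-6)) + 47283 = (121 - 1*30) + 47283 = (121 - 30) + 47283 = 91 + 47283 = 47374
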